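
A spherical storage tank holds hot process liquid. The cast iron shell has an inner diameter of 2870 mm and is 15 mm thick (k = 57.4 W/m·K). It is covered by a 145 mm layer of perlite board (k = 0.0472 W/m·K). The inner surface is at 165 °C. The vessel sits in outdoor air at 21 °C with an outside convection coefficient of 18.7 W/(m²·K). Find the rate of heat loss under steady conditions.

Q ≈ 1340 W

Each spherical layer contributes R = (1/r_i − 1/r_o)/(4πk):
R_cast iron shell = (1/1.435 − 1/1.45)/(4π×57.4) = 9.994×10^-6 K/W
R_perlite board = (1/1.45 − 1/1.595)/(4π×0.0472) = 0.1057 K/W
R_outer film = 1/(h·4πr_o²) = 1/(18.7×4π×1.595²) = 0.001673 K/W
R_total = 0.1074 K/W
Q = ΔT/R_total = 144/0.1074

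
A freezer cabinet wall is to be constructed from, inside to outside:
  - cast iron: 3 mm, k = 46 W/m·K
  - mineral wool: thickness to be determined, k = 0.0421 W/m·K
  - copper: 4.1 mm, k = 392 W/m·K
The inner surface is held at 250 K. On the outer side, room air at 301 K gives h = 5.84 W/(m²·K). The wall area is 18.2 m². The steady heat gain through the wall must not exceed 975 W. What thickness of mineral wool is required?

Model the wall as resistances in series:
R_cast iron = L/(kA) = 0.003/(46×18.2) = 3.583×10^-6 K/W
R_copper = L/(kA) = 0.0041/(392×18.2) = 5.747×10^-7 K/W
R_outer film = 1/(h_o·A) = 1/(5.84×18.2) = 0.009408 K/W
Sum of the known resistances R_other = 0.009413 K/W
Required total resistance R_tot = ΔT/Q_allow = 51/975 = 0.05231 K/W
R_mineral wool = R_tot − R_other = 0.0429 K/W
L = R·k·A = 0.0429×0.0421×18.2

L ≈ 32.9 mm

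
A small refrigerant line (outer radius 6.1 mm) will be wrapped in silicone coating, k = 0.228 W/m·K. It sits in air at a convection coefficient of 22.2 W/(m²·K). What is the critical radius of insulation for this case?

For a cylinder r_cr = k/h = 0.228/22.2
r_cr = 10.3 mm; since the bare radius (6.1 mm) is below r_cr, adding a thin layer of insulation will *increase* heat loss.

r_cr ≈ 10.3 mm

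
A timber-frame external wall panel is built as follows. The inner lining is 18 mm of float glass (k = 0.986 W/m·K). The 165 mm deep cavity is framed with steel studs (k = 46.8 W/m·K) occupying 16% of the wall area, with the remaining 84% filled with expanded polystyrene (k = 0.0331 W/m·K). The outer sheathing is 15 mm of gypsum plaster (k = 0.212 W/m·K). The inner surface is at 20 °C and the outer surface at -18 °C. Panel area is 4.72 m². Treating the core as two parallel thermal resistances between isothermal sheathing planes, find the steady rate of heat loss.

Sheathing layers in series; stud and cavity paths in parallel between them.
R_inner = 0.018/(0.986×4.72) = 0.003868 K/W
R_stud  = 0.165/(46.8×0.16×4.72) = 0.004668 K/W
R_cav   = 0.165/(0.0331×0.84×4.72) = 1.257 K/W
1/R_core = 1/R_stud + 1/R_cav → R_core = 0.004651 K/W
R_outer = 0.015/(0.212×4.72) = 0.01499 K/W
R_total = 0.02351 K/W
Q = ΔT/R_total = 38/0.02351

Q ≈ 1620 W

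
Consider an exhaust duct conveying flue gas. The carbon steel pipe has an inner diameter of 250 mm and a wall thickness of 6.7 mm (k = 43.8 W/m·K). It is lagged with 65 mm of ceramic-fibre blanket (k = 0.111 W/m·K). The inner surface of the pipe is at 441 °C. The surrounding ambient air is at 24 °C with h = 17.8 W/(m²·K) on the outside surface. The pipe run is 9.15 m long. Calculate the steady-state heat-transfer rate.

Per-layer cylindrical resistances, series-summed:
R_carbon steel pipe wall = ln(131.7/125)/(2π×43.8×9.15) = 2.073×10^-5 K/W
R_ceramic-fibre blanket = ln(196.7/131.7)/(2π×0.111×9.15) = 0.06286 K/W
R_outer film = 1/(h_o·2πr_oL) = 1/(17.8×2π×0.1967×9.15) = 0.004968 K/W
R_total = 0.06785 K/W
Q = ΔT/R_total = 417/0.06785

Q ≈ 6150 W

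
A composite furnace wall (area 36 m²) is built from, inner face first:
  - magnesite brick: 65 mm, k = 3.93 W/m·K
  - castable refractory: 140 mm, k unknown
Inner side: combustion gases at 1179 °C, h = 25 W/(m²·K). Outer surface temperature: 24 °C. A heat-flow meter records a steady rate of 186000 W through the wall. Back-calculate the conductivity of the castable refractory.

k ≈ 0.838 W/(m·K)

Treating each layer as a thermal resistance in series:
R_inner film = 1/(h_i·A) = 1/(25×36) = 0.001111 K/W
R_magnesite brick = L/(kA) = 0.065/(3.93×36) = 4.594×10^-4 K/W
Sum of known resistances R_other = 0.001571 K/W
Total R = ΔT/Q = 1155/186000 = 0.00621 K/W
R_castable refractory = R_total − R_other = 0.004639 K/W
k = L/(R·A) = 0.14/(0.004639×36)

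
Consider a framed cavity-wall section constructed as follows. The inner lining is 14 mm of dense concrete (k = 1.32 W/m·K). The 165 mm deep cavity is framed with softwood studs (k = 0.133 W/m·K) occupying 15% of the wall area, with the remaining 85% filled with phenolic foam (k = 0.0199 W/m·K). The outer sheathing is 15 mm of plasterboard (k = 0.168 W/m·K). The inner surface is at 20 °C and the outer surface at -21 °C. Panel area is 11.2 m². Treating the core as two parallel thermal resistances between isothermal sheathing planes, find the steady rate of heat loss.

Q ≈ 100 W

Sheathing layers in series; stud and cavity paths in parallel between them.
R_inner = 0.014/(1.32×11.2) = 9.47×10^-4 K/W
R_stud  = 0.165/(0.133×0.15×11.2) = 0.7385 K/W
R_cav   = 0.165/(0.0199×0.85×11.2) = 0.871 K/W
1/R_core = 1/R_stud + 1/R_cav → R_core = 0.3996 K/W
R_outer = 0.015/(0.168×11.2) = 0.007972 K/W
R_total = 0.4085 K/W
Q = ΔT/R_total = 41/0.4085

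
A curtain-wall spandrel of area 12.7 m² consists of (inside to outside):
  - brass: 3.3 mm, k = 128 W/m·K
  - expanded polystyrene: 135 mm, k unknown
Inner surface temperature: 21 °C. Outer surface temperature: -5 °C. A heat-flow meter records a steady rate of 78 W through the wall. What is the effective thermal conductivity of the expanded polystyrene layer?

k ≈ 0.0319 W/(m·K)

Treating each layer as a thermal resistance in series:
R_brass = L/(kA) = 0.0033/(128×12.7) = 2.03×10^-6 K/W
Sum of known resistances R_other = 2.03×10^-6 K/W
Total R = ΔT/Q = 26/78 = 0.3333 K/W
R_expanded polystyrene = R_total − R_other = 0.3333 K/W
k = L/(R·A) = 0.135/(0.3333×12.7)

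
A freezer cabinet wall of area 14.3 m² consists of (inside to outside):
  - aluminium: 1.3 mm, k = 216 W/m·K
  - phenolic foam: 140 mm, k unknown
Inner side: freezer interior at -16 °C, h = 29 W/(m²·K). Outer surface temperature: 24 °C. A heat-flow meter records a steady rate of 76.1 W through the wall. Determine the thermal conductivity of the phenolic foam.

Treating each layer as a thermal resistance in series:
R_inner film = 1/(h_i·A) = 1/(29×14.3) = 0.002411 K/W
R_aluminium = L/(kA) = 0.0013/(216×14.3) = 4.209×10^-7 K/W
Sum of known resistances R_other = 0.002412 K/W
Total R = ΔT/Q = 40/76.1 = 0.5256 K/W
R_phenolic foam = R_total − R_other = 0.5232 K/W
k = L/(R·A) = 0.14/(0.5232×14.3)

k ≈ 0.0187 W/(m·K)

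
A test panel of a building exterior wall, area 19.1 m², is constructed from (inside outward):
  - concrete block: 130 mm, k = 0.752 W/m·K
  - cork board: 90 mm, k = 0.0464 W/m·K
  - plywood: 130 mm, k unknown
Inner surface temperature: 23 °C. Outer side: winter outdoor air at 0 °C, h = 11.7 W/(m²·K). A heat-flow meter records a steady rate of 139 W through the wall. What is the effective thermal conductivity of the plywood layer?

Model the wall as resistances in series:
R_concrete block = L/(kA) = 0.13/(0.752×19.1) = 0.009051 K/W
R_cork board = L/(kA) = 0.09/(0.0464×19.1) = 0.1016 K/W
R_outer film = 1/(h_o·A) = 1/(11.7×19.1) = 0.004475 K/W
Sum of known resistances R_other = 0.1151 K/W
Total R = ΔT/Q = 23/139 = 0.1655 K/W
R_plywood = R_total − R_other = 0.05039 K/W
k = L/(R·A) = 0.13/(0.05039×19.1)

k ≈ 0.135 W/(m·K)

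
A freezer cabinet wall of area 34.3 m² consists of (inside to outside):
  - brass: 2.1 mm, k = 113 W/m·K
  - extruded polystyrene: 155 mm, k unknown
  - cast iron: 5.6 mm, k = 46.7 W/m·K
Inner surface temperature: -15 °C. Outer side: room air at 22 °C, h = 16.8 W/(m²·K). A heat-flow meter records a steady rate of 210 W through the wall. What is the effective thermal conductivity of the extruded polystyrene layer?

Series thermal resistances:
R_brass = L/(kA) = 0.0021/(113×34.3) = 5.418×10^-7 K/W
R_cast iron = L/(kA) = 0.0056/(46.7×34.3) = 3.496×10^-6 K/W
R_outer film = 1/(h_o·A) = 1/(16.8×34.3) = 0.001735 K/W
Sum of known resistances R_other = 0.001739 K/W
Total R = ΔT/Q = 37/210 = 0.1762 K/W
R_extruded polystyrene = R_total − R_other = 0.1745 K/W
k = L/(R·A) = 0.155/(0.1745×34.3)

k ≈ 0.0259 W/(m·K)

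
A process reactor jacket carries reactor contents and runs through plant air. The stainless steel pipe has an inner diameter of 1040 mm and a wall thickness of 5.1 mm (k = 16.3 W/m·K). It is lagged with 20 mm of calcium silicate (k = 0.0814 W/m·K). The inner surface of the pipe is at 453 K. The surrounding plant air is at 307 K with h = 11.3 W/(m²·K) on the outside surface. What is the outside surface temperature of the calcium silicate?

T ≈ 345 K

Treating each annulus and film as a series resistance:
R_stainless steel pipe wall = ln(525.1/520)/(2π×16.3×1) = 9.53×10^-5 K/W
R_calcium silicate = ln(545.1/525.1)/(2π×0.0814×1) = 0.07309 K/W
R_outer film = 1/(h_o·2πr_oL) = 1/(11.3×2π×0.5451×1) = 0.02584 K/W
R_total = 0.09902 K/W
Q = ΔT/R_total = 146/0.09902
Q = 1470 W/m
T_interface = T_inner − Q·ΣR(inner→interface) = 453 − 1470×0.07318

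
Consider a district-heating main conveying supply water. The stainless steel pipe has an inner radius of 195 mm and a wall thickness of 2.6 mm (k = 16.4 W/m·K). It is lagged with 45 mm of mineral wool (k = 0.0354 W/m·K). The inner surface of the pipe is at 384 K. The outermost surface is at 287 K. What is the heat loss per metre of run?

q′ ≈ 105 W/m

Cylindrical conduction, so R = ln(r₂/r₁)/(2πkL) per layer, in series:
R_stainless steel pipe wall = ln(197.6/195)/(2π×16.4×1) = 1.285×10^-4 K/W
R_mineral wool = ln(242.6/197.6)/(2π×0.0354×1) = 0.9224 K/W
R_total = 0.9225 K/W
Q = ΔT/R_total = 97/0.9225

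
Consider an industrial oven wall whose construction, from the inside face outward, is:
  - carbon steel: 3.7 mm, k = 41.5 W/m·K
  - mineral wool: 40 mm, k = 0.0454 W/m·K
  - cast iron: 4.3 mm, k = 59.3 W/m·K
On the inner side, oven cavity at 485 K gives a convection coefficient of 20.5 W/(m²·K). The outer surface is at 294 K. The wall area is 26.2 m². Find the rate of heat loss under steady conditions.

Q ≈ 5380 W

Model the wall as resistances in series:
R_inner film = 1/(h_i·A) = 1/(20.5×26.2) = 0.001862 K/W
R_carbon steel = L/(kA) = 0.0037/(41.5×26.2) = 3.403×10^-6 K/W
R_mineral wool = L/(kA) = 0.04/(0.0454×26.2) = 0.03363 K/W
R_cast iron = L/(kA) = 0.0043/(59.3×26.2) = 2.768×10^-6 K/W
R_total = 0.0355 K/W
Q = ΔT / R_total = 191 / 0.0355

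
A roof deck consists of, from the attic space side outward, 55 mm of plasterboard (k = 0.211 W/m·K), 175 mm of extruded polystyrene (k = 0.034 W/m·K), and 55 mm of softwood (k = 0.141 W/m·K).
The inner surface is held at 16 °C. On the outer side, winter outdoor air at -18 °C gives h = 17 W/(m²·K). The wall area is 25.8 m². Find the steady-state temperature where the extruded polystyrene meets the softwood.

T ≈ -15.4 °C

Thermal resistances in series:
R_plasterboard = L/(kA) = 0.055/(0.211×25.8) = 0.0101 K/W
R_extruded polystyrene = L/(kA) = 0.175/(0.034×25.8) = 0.1995 K/W
R_softwood = L/(kA) = 0.055/(0.141×25.8) = 0.01512 K/W
R_outer film = 1/(h_o·A) = 1/(17×25.8) = 0.00228 K/W
R_total = 0.227 K/W;  Q = ΔT/R_total = 34/0.227 = 149.8 W
T_interface = T_inner − Q·ΣR(inner→interface) = 16 − 150×0.2096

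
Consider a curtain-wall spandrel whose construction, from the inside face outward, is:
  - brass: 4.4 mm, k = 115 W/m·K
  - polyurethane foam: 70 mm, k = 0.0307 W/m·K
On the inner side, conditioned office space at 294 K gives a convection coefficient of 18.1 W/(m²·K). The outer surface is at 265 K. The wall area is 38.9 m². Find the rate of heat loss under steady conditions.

Q ≈ 483 W

Using the resistance-network approach (series):
R_inner film = 1/(h_i·A) = 1/(18.1×38.9) = 0.00142 K/W
R_brass = L/(kA) = 0.0044/(115×38.9) = 9.836×10^-7 K/W
R_polyurethane foam = L/(kA) = 0.07/(0.0307×38.9) = 0.05862 K/W
R_total = 0.06004 K/W
Q = ΔT / R_total = 29 / 0.06004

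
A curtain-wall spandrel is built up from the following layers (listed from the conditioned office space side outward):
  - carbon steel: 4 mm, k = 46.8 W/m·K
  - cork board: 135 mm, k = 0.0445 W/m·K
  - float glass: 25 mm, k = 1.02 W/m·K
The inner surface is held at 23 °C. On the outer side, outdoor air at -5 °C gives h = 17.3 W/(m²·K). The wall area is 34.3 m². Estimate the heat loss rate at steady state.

Q ≈ 308 W

Thermal resistances in series:
R_carbon steel = L/(kA) = 0.004/(46.8×34.3) = 2.492×10^-6 K/W
R_cork board = L/(kA) = 0.135/(0.0445×34.3) = 0.08845 K/W
R_float glass = L/(kA) = 0.025/(1.02×34.3) = 7.146×10^-4 K/W
R_outer film = 1/(h_o·A) = 1/(17.3×34.3) = 0.001685 K/W
R_total = 0.09085 K/W
Q = ΔT / R_total = 28 / 0.09085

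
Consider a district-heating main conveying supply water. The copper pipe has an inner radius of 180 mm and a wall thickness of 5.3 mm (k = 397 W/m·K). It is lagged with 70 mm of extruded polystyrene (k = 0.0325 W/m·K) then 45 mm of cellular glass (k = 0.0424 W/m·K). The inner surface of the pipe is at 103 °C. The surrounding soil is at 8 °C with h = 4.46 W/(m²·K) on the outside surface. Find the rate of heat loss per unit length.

q′ ≈ 41.3 W/m

Cylindrical conduction, so R = ln(r₂/r₁)/(2πkL) per layer, in series:
R_copper pipe wall = ln(185.3/180)/(2π×397×1) = 1.163×10^-5 K/W
R_extruded polystyrene = ln(255.3/185.3)/(2π×0.0325×1) = 1.569 K/W
R_cellular glass = ln(300.3/255.3)/(2π×0.0424×1) = 0.6094 K/W
R_outer film = 1/(h_o·2πr_oL) = 1/(4.46×2π×0.3003×1) = 0.1188 K/W
R_total = 2.298 K/W
Q = ΔT/R_total = 95/2.298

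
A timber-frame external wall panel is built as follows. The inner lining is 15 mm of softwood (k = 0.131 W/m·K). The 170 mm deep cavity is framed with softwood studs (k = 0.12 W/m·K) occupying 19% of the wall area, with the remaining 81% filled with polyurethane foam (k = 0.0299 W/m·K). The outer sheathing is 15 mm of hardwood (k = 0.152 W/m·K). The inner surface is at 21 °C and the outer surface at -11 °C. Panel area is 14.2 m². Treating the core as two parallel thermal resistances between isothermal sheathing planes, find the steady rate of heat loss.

Q ≈ 119 W

Sheathing layers in series; stud and cavity paths in parallel between them.
R_inner = 0.015/(0.131×14.2) = 0.008064 K/W
R_stud  = 0.17/(0.12×0.19×14.2) = 0.5251 K/W
R_cav   = 0.17/(0.0299×0.81×14.2) = 0.4943 K/W
1/R_core = 1/R_stud + 1/R_cav → R_core = 0.2546 K/W
R_outer = 0.015/(0.152×14.2) = 0.00695 K/W
R_total = 0.2696 K/W
Q = ΔT/R_total = 32/0.2696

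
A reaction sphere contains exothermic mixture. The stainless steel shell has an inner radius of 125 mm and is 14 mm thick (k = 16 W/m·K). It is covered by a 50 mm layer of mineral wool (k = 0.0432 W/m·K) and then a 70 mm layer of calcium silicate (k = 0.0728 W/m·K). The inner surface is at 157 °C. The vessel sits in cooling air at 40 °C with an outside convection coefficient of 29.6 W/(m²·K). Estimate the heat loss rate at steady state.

Q ≈ 22.9 W

For a spherical shell R = (1/r₁ − 1/r₂)/(4πk); film R = 1/(h·4πr²). In series:
R_stainless steel shell = (1/0.125 − 1/0.139)/(4π×16) = 0.004007 K/W
R_mineral wool = (1/0.139 − 1/0.189)/(4π×0.0432) = 3.506 K/W
R_calcium silicate = (1/0.189 − 1/0.259)/(4π×0.0728) = 1.563 K/W
R_outer film = 1/(h·4πr_o²) = 1/(29.6×4π×0.259²) = 0.04008 K/W
R_total = 5.113 K/W
Q = ΔT/R_total = 117/5.113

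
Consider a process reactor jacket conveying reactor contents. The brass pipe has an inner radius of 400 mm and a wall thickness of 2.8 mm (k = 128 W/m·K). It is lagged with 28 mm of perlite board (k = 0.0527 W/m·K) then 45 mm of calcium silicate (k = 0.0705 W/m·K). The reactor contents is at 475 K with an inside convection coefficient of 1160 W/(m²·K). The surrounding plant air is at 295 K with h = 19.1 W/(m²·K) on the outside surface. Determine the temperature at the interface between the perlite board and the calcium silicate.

Per-layer cylindrical resistances, series-summed:
R_inner film = 1/(h_i·2πr₁L) = 1/(1160×2π×0.4×1) = 3.43×10^-4 K/W
R_brass pipe wall = ln(402.8/400)/(2π×128×1) = 8.673×10^-6 K/W
R_perlite board = ln(430.8/402.8)/(2π×0.0527×1) = 0.203 K/W
R_calcium silicate = ln(475.8/430.8)/(2π×0.0705×1) = 0.2243 K/W
R_outer film = 1/(h_o·2πr_oL) = 1/(19.1×2π×0.4758×1) = 0.01751 K/W
R_total = 0.4451 K/W
Q = ΔT/R_total = 180/0.4451
Q = 404 W/m
T_interface = T_inner − Q·ΣR(inner→interface) = 475 − 404×0.2033

T ≈ 393 K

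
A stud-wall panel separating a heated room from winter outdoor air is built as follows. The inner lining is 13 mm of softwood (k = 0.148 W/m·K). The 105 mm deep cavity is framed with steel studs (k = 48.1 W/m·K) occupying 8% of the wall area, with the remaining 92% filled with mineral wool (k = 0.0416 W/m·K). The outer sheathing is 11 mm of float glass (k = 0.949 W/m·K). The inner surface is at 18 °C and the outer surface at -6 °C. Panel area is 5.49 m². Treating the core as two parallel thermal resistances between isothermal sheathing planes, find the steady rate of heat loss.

Q ≈ 1040 W

Sheathing layers in series; stud and cavity paths in parallel between them.
R_inner = 0.013/(0.148×5.49) = 0.016 K/W
R_stud  = 0.105/(48.1×0.08×5.49) = 0.00497 K/W
R_cav   = 0.105/(0.0416×0.92×5.49) = 0.4997 K/W
1/R_core = 1/R_stud + 1/R_cav → R_core = 0.004921 K/W
R_outer = 0.011/(0.949×5.49) = 0.002111 K/W
R_total = 0.02303 K/W
Q = ΔT/R_total = 24/0.02303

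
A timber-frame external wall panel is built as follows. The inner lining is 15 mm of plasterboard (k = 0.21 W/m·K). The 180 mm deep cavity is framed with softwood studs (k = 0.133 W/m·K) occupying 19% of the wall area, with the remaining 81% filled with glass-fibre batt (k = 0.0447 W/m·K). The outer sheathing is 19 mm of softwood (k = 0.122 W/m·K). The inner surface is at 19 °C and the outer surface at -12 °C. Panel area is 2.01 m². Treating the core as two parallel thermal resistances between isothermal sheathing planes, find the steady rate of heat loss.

Q ≈ 19.7 W

Sheathing layers in series; stud and cavity paths in parallel between them.
R_inner = 0.015/(0.21×2.01) = 0.03554 K/W
R_stud  = 0.18/(0.133×0.19×2.01) = 3.544 K/W
R_cav   = 0.18/(0.0447×0.81×2.01) = 2.473 K/W
1/R_core = 1/R_stud + 1/R_cav → R_core = 1.457 K/W
R_outer = 0.019/(0.122×2.01) = 0.07748 K/W
R_total = 1.57 K/W
Q = ΔT/R_total = 31/1.57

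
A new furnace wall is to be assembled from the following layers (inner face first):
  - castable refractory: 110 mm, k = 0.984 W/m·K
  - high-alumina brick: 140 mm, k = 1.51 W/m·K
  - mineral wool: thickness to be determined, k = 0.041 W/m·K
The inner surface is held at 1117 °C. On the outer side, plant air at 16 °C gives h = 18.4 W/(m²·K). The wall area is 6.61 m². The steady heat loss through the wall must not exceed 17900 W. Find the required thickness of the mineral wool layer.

Using the resistance-network approach (series):
R_castable refractory = L/(kA) = 0.11/(0.984×6.61) = 0.01691 K/W
R_high-alumina brick = L/(kA) = 0.14/(1.51×6.61) = 0.01403 K/W
R_outer film = 1/(h_o·A) = 1/(18.4×6.61) = 0.008222 K/W
Sum of the known resistances R_other = 0.03916 K/W
Required total resistance R_tot = ΔT/Q_allow = 1101/17900 = 0.06151 K/W
R_mineral wool = R_tot − R_other = 0.02235 K/W
L = R·k·A = 0.02235×0.041×6.61

L ≈ 6.06 mm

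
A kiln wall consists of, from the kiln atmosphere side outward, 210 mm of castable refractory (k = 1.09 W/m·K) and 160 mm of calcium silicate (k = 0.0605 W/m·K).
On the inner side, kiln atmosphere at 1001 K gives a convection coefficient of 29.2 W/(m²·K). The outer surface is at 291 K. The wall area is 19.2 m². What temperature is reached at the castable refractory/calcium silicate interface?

T ≈ 945 K

Series thermal resistances:
R_inner film = 1/(h_i·A) = 1/(29.2×19.2) = 0.001784 K/W
R_castable refractory = L/(kA) = 0.21/(1.09×19.2) = 0.01003 K/W
R_calcium silicate = L/(kA) = 0.16/(0.0605×19.2) = 0.1377 K/W
R_total = 0.1496 K/W;  Q = ΔT/R_total = 710/0.1496 = 4747 W
T_interface = T_inner − Q·ΣR(inner→interface) = 1001 − 4750×0.01182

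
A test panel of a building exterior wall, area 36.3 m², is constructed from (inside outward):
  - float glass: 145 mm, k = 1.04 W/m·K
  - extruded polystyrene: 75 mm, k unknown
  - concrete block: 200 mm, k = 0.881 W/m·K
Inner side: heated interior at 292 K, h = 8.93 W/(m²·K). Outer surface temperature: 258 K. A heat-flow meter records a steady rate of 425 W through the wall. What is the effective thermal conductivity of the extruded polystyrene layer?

Using the resistance-network approach (series):
R_inner film = 1/(h_i·A) = 1/(8.93×36.3) = 0.003085 K/W
R_float glass = L/(kA) = 0.145/(1.04×36.3) = 0.003841 K/W
R_concrete block = L/(kA) = 0.2/(0.881×36.3) = 0.006254 K/W
Sum of known resistances R_other = 0.01318 K/W
Total R = ΔT/Q = 34/425 = 0.08 K/W
R_extruded polystyrene = R_total − R_other = 0.06682 K/W
k = L/(R·A) = 0.075/(0.06682×36.3)

k ≈ 0.0309 W/(m·K)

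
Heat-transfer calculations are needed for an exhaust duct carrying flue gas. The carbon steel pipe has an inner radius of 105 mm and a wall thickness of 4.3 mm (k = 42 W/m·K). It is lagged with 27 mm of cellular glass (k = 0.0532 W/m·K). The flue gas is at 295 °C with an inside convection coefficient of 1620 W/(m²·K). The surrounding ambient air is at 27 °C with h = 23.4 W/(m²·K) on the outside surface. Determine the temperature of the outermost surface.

T ≈ 45.8 °C

Cylindrical conduction, so R = ln(r₂/r₁)/(2πkL) per layer, in series:
R_inner film = 1/(h_i·2πr₁L) = 1/(1620×2π×0.105×1) = 9.357×10^-4 K/W
R_carbon steel pipe wall = ln(109.3/105)/(2π×42×1) = 1.521×10^-4 K/W
R_cellular glass = ln(136.3/109.3)/(2π×0.0532×1) = 0.6604 K/W
R_outer film = 1/(h_o·2πr_oL) = 1/(23.4×2π×0.1363×1) = 0.0499 K/W
R_total = 0.7114 K/W
Q = ΔT/R_total = 268/0.7114
Q = 377 W/m
T_interface = T_inner − Q·ΣR(inner→interface) = 295 − 377×0.6615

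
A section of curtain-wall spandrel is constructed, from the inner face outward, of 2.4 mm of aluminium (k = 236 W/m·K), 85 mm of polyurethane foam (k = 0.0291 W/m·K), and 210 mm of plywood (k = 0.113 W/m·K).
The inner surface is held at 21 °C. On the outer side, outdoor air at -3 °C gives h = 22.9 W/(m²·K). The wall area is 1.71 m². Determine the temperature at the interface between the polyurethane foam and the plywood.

Using the resistance-network approach (series):
R_aluminium = L/(kA) = 0.0024/(236×1.71) = 5.947×10^-6 K/W
R_polyurethane foam = L/(kA) = 0.085/(0.0291×1.71) = 1.708 K/W
R_plywood = L/(kA) = 0.21/(0.113×1.71) = 1.087 K/W
R_outer film = 1/(h_o·A) = 1/(22.9×1.71) = 0.02554 K/W
R_total = 2.82 K/W;  Q = ΔT/R_total = 24/2.82 = 8.509 W
T_interface = T_inner − Q·ΣR(inner→interface) = 21 − 8.51×1.708

T ≈ 6.46 °C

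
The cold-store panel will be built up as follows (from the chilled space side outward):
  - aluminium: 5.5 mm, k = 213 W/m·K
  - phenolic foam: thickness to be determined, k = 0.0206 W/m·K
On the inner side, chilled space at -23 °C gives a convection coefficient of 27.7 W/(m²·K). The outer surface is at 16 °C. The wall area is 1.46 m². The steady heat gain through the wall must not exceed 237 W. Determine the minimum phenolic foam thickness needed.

Model the wall as resistances in series:
R_inner film = 1/(h_i·A) = 1/(27.7×1.46) = 0.02473 K/W
R_aluminium = L/(kA) = 0.0055/(213×1.46) = 1.769×10^-5 K/W
Sum of the known resistances R_other = 0.02474 K/W
Required total resistance R_tot = ΔT/Q_allow = 39/237 = 0.1646 K/W
R_phenolic foam = R_tot − R_other = 0.1398 K/W
L = R·k·A = 0.1398×0.0206×1.46

L ≈ 4.21 mm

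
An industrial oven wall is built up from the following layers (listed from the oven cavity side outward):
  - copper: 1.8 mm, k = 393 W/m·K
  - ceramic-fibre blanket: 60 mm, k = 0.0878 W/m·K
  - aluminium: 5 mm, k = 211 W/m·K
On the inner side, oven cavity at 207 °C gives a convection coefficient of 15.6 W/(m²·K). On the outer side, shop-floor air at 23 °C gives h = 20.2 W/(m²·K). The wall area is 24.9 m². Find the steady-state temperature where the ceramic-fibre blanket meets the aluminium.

Model the wall as resistances in series:
R_inner film = 1/(h_i·A) = 1/(15.6×24.9) = 0.002574 K/W
R_copper = L/(kA) = 0.0018/(393×24.9) = 1.839×10^-7 K/W
R_ceramic-fibre blanket = L/(kA) = 0.06/(0.0878×24.9) = 0.02744 K/W
R_aluminium = L/(kA) = 0.005/(211×24.9) = 9.517×10^-7 K/W
R_outer film = 1/(h_o·A) = 1/(20.2×24.9) = 0.001988 K/W
R_total = 0.03201 K/W;  Q = ΔT/R_total = 184/0.03201 = 5749 W
T_interface = T_inner − Q·ΣR(inner→interface) = 207 − 5750×0.03002

T ≈ 34.4 °C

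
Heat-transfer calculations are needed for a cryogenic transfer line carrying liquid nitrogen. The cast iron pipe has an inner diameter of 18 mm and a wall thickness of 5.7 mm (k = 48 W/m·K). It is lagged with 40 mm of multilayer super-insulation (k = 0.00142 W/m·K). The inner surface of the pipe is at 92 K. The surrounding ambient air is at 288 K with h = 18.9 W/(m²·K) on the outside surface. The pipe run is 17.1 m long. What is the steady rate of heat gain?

Cylindrical conduction, so R = ln(r₂/r₁)/(2πkL) per layer, in series:
R_cast iron pipe wall = ln(14.7/9)/(2π×48×17.1) = 9.513×10^-5 K/W
R_multilayer super-insulation = ln(54.7/14.7)/(2π×0.00142×17.1) = 8.613 K/W
R_outer film = 1/(h_o·2πr_oL) = 1/(18.9×2π×0.0547×17.1) = 0.009003 K/W
R_total = 8.622 K/W
Q = ΔT/R_total = 196/8.622

Q ≈ 22.7 W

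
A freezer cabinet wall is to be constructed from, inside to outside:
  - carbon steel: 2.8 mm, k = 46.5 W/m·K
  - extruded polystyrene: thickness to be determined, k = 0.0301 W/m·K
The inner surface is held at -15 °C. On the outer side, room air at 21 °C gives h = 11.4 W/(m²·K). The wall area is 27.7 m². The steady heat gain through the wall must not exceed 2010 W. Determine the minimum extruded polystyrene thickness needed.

Series thermal resistances:
R_carbon steel = L/(kA) = 0.0028/(46.5×27.7) = 2.174×10^-6 K/W
R_outer film = 1/(h_o·A) = 1/(11.4×27.7) = 0.003167 K/W
Sum of the known resistances R_other = 0.003169 K/W
Required total resistance R_tot = ΔT/Q_allow = 36/2010 = 0.01791 K/W
R_extruded polystyrene = R_tot − R_other = 0.01474 K/W
L = R·k·A = 0.01474×0.0301×27.7

L ≈ 12.3 mm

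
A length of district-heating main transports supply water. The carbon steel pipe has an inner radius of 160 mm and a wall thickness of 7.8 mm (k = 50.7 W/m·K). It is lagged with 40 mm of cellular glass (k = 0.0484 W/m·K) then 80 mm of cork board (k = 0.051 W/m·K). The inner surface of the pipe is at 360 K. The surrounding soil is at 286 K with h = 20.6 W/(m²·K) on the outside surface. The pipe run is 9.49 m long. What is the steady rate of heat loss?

Radial resistances (cylindrical: R_cond = ln(r_o/r_i)/(2πkL), R_conv = 1/(h·2πrL)):
R_carbon steel pipe wall = ln(167.8/160)/(2π×50.7×9.49) = 1.575×10^-5 K/W
R_cellular glass = ln(207.8/167.8)/(2π×0.0484×9.49) = 0.07408 K/W
R_cork board = ln(287.8/207.8)/(2π×0.051×9.49) = 0.1071 K/W
R_outer film = 1/(h_o·2πr_oL) = 1/(20.6×2π×0.2878×9.49) = 0.002829 K/W
R_total = 0.184 K/W
Q = ΔT/R_total = 74/0.184

Q ≈ 402 W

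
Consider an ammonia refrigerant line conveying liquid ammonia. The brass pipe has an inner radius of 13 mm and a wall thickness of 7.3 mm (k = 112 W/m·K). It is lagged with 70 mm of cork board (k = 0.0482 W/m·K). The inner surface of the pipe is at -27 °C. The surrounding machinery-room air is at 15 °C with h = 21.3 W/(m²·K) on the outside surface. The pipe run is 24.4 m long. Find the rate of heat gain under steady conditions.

Q ≈ 204 W

Treating each annulus and film as a series resistance:
R_brass pipe wall = ln(20.3/13)/(2π×112×24.4) = 2.596×10^-5 K/W
R_cork board = ln(90.3/20.3)/(2π×0.0482×24.4) = 0.202 K/W
R_outer film = 1/(h_o·2πr_oL) = 1/(21.3×2π×0.0903×24.4) = 0.003391 K/W
R_total = 0.2054 K/W
Q = ΔT/R_total = 42/0.2054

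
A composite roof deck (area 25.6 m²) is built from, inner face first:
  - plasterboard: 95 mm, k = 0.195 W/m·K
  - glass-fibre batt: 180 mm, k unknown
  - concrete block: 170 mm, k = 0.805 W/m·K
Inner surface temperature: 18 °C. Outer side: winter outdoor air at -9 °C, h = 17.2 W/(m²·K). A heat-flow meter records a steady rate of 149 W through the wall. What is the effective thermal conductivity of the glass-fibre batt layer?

Treating each layer as a thermal resistance in series:
R_plasterboard = L/(kA) = 0.095/(0.195×25.6) = 0.01903 K/W
R_concrete block = L/(kA) = 0.17/(0.805×25.6) = 0.008249 K/W
R_outer film = 1/(h_o·A) = 1/(17.2×25.6) = 0.002271 K/W
Sum of known resistances R_other = 0.02955 K/W
Total R = ΔT/Q = 27/149 = 0.1812 K/W
R_glass-fibre batt = R_total − R_other = 0.1517 K/W
k = L/(R·A) = 0.18/(0.1517×25.6)

k ≈ 0.0464 W/(m·K)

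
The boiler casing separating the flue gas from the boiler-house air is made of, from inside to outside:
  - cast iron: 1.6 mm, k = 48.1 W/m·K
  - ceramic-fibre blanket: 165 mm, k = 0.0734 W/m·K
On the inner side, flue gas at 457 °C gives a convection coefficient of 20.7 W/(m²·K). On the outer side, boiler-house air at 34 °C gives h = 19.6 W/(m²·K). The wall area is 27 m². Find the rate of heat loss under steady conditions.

Q ≈ 4870 W

Thermal resistances in series:
R_inner film = 1/(h_i·A) = 1/(20.7×27) = 0.001789 K/W
R_cast iron = L/(kA) = 0.0016/(48.1×27) = 1.232×10^-6 K/W
R_ceramic-fibre blanket = L/(kA) = 0.165/(0.0734×27) = 0.08326 K/W
R_outer film = 1/(h_o·A) = 1/(19.6×27) = 0.00189 K/W
R_total = 0.08694 K/W
Q = ΔT / R_total = 423 / 0.08694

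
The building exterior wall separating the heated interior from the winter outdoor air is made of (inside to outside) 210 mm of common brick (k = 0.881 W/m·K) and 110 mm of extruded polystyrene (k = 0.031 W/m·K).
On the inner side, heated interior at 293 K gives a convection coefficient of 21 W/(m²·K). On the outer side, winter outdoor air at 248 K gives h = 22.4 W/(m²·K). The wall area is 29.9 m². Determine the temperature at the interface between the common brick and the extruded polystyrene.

Using the resistance-network approach (series):
R_inner film = 1/(h_i·A) = 1/(21×29.9) = 0.001593 K/W
R_common brick = L/(kA) = 0.21/(0.881×29.9) = 0.007972 K/W
R_extruded polystyrene = L/(kA) = 0.11/(0.031×29.9) = 0.1187 K/W
R_outer film = 1/(h_o·A) = 1/(22.4×29.9) = 0.001493 K/W
R_total = 0.1297 K/W;  Q = ΔT/R_total = 45/0.1297 = 346.9 W
T_interface = T_inner − Q·ΣR(inner→interface) = 293 − 347×0.009565

T ≈ 290 K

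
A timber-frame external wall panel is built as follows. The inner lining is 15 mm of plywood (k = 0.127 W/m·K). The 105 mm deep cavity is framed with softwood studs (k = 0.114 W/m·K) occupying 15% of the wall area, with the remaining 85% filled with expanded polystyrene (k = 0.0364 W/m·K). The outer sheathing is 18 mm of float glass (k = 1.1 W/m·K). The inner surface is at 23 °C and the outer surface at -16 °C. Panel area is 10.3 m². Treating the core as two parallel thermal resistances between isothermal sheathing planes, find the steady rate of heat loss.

Q ≈ 173 W

Sheathing layers in series; stud and cavity paths in parallel between them.
R_inner = 0.015/(0.127×10.3) = 0.01147 K/W
R_stud  = 0.105/(0.114×0.15×10.3) = 0.5962 K/W
R_cav   = 0.105/(0.0364×0.85×10.3) = 0.3295 K/W
1/R_core = 1/R_stud + 1/R_cav → R_core = 0.2122 K/W
R_outer = 0.018/(1.1×10.3) = 0.001589 K/W
R_total = 0.2253 K/W
Q = ΔT/R_total = 39/0.2253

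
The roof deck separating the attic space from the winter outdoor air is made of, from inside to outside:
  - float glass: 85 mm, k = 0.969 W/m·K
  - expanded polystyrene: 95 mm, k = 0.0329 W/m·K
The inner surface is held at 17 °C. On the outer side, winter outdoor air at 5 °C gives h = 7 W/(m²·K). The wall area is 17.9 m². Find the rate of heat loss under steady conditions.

Q ≈ 68.9 W

Thermal resistances in series:
R_float glass = L/(kA) = 0.085/(0.969×17.9) = 0.004901 K/W
R_expanded polystyrene = L/(kA) = 0.095/(0.0329×17.9) = 0.1613 K/W
R_outer film = 1/(h_o·A) = 1/(7×17.9) = 0.007981 K/W
R_total = 0.1742 K/W
Q = ΔT / R_total = 12 / 0.1742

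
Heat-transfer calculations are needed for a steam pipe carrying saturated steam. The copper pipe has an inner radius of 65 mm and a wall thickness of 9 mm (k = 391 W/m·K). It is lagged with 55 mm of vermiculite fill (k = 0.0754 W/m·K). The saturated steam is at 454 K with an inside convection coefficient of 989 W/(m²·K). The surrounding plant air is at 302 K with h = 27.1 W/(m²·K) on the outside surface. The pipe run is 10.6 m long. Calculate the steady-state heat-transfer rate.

Cylindrical conduction, so R = ln(r₂/r₁)/(2πkL) per layer, in series:
R_inner film = 1/(h_i·2πr₁L) = 1/(989×2π×0.065×10.6) = 2.336×10^-4 K/W
R_copper pipe wall = ln(74/65)/(2π×391×10.6) = 4.98×10^-6 K/W
R_vermiculite fill = ln(129/74)/(2π×0.0754×10.6) = 0.1107 K/W
R_outer film = 1/(h_o·2πr_oL) = 1/(27.1×2π×0.129×10.6) = 0.004295 K/W
R_total = 0.1152 K/W
Q = ΔT/R_total = 152/0.1152

Q ≈ 1320 W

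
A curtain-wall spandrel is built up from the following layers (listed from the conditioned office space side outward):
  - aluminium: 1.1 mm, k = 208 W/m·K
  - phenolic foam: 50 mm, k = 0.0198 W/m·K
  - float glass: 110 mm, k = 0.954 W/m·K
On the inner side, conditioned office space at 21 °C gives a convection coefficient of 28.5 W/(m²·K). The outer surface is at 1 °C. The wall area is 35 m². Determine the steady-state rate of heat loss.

Q ≈ 262 W

Series thermal resistances:
R_inner film = 1/(h_i·A) = 1/(28.5×35) = 0.001003 K/W
R_aluminium = L/(kA) = 0.0011/(208×35) = 1.511×10^-7 K/W
R_phenolic foam = L/(kA) = 0.05/(0.0198×35) = 0.07215 K/W
R_float glass = L/(kA) = 0.11/(0.954×35) = 0.003294 K/W
R_total = 0.07645 K/W
Q = ΔT / R_total = 20 / 0.07645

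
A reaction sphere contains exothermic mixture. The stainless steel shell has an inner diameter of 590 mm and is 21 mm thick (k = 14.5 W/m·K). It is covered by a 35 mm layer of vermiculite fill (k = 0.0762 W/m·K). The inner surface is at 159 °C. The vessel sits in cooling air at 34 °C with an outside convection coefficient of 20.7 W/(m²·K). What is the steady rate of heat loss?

Q ≈ 345 W

Radial (spherical) resistances in series:
R_stainless steel shell = (1/0.295 − 1/0.316)/(4π×14.5) = 0.001236 K/W
R_vermiculite fill = (1/0.316 − 1/0.351)/(4π×0.0762) = 0.3295 K/W
R_outer film = 1/(h·4πr_o²) = 1/(20.7×4π×0.351²) = 0.0312 K/W
R_total = 0.362 K/W
Q = ΔT/R_total = 125/0.362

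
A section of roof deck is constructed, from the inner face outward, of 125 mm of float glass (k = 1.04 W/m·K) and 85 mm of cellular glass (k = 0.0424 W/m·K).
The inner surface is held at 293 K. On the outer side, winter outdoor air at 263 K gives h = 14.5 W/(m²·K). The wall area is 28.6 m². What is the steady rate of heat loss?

Q ≈ 391 W

Using the resistance-network approach (series):
R_float glass = L/(kA) = 0.125/(1.04×28.6) = 0.004203 K/W
R_cellular glass = L/(kA) = 0.085/(0.0424×28.6) = 0.07009 K/W
R_outer film = 1/(h_o·A) = 1/(14.5×28.6) = 0.002411 K/W
R_total = 0.07671 K/W
Q = ΔT / R_total = 30 / 0.07671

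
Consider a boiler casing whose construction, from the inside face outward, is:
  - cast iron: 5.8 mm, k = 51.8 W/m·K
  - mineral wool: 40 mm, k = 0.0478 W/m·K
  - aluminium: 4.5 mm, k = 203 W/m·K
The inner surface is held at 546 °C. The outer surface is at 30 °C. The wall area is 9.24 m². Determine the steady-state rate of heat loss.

Treating each layer as a thermal resistance in series:
R_cast iron = L/(kA) = 0.0058/(51.8×9.24) = 1.212×10^-5 K/W
R_mineral wool = L/(kA) = 0.04/(0.0478×9.24) = 0.09056 K/W
R_aluminium = L/(kA) = 0.0045/(203×9.24) = 2.399×10^-6 K/W
R_total = 0.09058 K/W
Q = ΔT / R_total = 516 / 0.09058

Q ≈ 5700 W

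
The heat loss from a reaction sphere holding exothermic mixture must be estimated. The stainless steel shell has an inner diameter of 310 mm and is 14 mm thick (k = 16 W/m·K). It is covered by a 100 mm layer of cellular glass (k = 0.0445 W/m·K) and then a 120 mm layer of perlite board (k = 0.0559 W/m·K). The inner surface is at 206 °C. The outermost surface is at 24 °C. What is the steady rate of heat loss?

Spherical conduction: R = (1/r_in − 1/r_out)/(4πk) per layer; series-sum.
R_stainless steel shell = (1/0.155 − 1/0.169)/(4π×16) = 0.002658 K/W
R_cellular glass = (1/0.169 − 1/0.269)/(4π×0.0445) = 3.934 K/W
R_perlite board = (1/0.269 − 1/0.389)/(4π×0.0559) = 1.633 K/W
R_total = 5.569 K/W
Q = ΔT/R_total = 182/5.569

Q ≈ 32.7 W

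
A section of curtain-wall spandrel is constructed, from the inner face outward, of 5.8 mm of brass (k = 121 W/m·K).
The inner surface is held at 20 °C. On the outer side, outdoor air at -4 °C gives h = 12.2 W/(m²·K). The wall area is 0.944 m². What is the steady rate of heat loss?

Treating each layer as a thermal resistance in series:
R_brass = L/(kA) = 0.0058/(121×0.944) = 5.078×10^-5 K/W
R_outer film = 1/(h_o·A) = 1/(12.2×0.944) = 0.08683 K/W
R_total = 0.08688 K/W
Q = ΔT / R_total = 24 / 0.08688

Q ≈ 276 W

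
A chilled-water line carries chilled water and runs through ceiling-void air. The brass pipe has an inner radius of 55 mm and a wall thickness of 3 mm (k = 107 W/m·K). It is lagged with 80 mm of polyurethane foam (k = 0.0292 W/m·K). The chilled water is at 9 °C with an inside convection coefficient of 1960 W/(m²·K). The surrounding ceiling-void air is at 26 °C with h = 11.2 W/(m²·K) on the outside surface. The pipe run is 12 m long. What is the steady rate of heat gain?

Q ≈ 42.2 W

Treating each annulus and film as a series resistance:
R_inner film = 1/(h_i·2πr₁L) = 1/(1960×2π×0.055×12) = 1.23×10^-4 K/W
R_brass pipe wall = ln(58/55)/(2π×107×12) = 6.583×10^-6 K/W
R_polyurethane foam = ln(138/58)/(2π×0.0292×12) = 0.3937 K/W
R_outer film = 1/(h_o·2πr_oL) = 1/(11.2×2π×0.138×12) = 0.008581 K/W
R_total = 0.4024 K/W
Q = ΔT/R_total = 17/0.4024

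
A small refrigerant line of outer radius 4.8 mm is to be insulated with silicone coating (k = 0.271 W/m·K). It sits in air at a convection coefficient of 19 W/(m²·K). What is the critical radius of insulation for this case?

r_cr ≈ 14.3 mm

For a cylinder r_cr = k/h = 0.271/19
r_cr = 14.3 mm; since the bare radius (4.8 mm) is below r_cr, adding a thin layer of insulation will *increase* heat loss.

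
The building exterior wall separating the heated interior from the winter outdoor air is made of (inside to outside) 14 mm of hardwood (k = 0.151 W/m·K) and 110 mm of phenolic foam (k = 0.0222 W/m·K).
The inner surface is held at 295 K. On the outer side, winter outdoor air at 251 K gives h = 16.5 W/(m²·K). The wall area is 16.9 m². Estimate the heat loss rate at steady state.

Q ≈ 146 W

Model the wall as resistances in series:
R_hardwood = L/(kA) = 0.014/(0.151×16.9) = 0.005486 K/W
R_phenolic foam = L/(kA) = 0.11/(0.0222×16.9) = 0.2932 K/W
R_outer film = 1/(h_o·A) = 1/(16.5×16.9) = 0.003586 K/W
R_total = 0.3023 K/W
Q = ΔT / R_total = 44 / 0.3023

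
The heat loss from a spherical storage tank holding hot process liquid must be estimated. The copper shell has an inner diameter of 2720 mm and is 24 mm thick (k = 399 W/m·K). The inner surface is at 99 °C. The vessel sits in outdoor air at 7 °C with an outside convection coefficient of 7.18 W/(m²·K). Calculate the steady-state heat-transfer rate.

Q ≈ 15900 W

Each spherical layer contributes R = (1/r_i − 1/r_o)/(4πk):
R_copper shell = (1/1.36 − 1/1.384)/(4π×399) = 2.543×10^-6 K/W
R_outer film = 1/(h·4πr_o²) = 1/(7.18×4π×1.384²) = 0.005786 K/W
R_total = 0.005789 K/W
Q = ΔT/R_total = 92/0.005789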